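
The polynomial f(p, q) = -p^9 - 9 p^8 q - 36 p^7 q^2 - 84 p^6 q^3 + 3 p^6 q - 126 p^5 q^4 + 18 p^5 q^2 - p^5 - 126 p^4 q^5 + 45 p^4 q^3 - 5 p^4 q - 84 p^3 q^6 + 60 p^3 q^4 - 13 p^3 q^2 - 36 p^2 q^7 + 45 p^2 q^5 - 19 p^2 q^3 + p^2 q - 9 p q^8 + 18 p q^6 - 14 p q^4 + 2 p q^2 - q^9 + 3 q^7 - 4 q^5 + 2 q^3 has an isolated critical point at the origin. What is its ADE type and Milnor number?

Type D4, Milnor number mu = 4.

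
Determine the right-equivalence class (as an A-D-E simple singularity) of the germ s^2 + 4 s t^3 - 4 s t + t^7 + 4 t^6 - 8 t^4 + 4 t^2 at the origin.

A_{6}

The Hessian of f at 0 has rank 1. Corank 1: A-series; mu = 6 gives A_6.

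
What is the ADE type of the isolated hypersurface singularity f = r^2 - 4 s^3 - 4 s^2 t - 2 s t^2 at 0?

The Hessian of f at 0 is [[0, 0, 0], [0, 0, 0], [0, 0, 2]] with rank 1, so corank 2. A Groebner basis of the Jacobian ideal J(f) in C{s,t,r} is {t^3, s^2 + t^2/2, s*t - t^2/2, r}; counting standard monomials gives mu = 4. Corank 2; j^3 = -2*s*(2*s^2 + 2*s*t + t^2) splits into three distinct lines over C (the quadratic factor has nonzero discriminant), so D_4.

D4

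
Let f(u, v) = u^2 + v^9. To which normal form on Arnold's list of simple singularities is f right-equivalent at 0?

The Hessian of f at 0 has rank 1. Corank 1: A-series; mu = 8 gives A_8.

A_8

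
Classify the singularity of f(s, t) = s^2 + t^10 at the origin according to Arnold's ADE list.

A9

The Hessian of f at 0 has rank 1. Corank 1: A-series; mu = 9 gives A_9.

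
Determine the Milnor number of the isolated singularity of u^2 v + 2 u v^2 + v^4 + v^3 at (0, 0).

5

The Hessian of f at 0 has rank 0. Corank 2; j^3 = v*(u + v)^2 has shape L^2 M (L != M), so D-series; mu = 5 gives D_5.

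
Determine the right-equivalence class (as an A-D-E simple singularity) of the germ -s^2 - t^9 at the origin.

The Hessian of f at 0 has rank 1. Corank 1: A-series; mu = 8 gives A_8.

A_{8}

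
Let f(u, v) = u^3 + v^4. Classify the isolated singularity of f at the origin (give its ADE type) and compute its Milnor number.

The Hessian of f at 0 is [[0, 0], [0, 0]] with rank 0, so corank 2. A Groebner basis of the Jacobian ideal J(f) in C{u,v} is {v^3, u^2}; counting standard monomials gives mu = 6. Corank 2; j^3 = u^3 is a perfect cube, so E-series; the 4-jet and mu = 6 give E_6.

Type E_{6}, Milnor number mu = 6.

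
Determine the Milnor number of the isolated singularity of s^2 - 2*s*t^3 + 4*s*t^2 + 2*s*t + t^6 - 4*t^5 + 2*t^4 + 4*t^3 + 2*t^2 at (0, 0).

1

The Hessian of f at 0 is [[2, 2], [2, 4]] with rank 2, so corank 0. A Groebner basis of the Jacobian ideal J(f) in C{s,t} is {s, t}; counting standard monomials gives mu = 1. Corank 0: nondegenerate Morse point, so A_1.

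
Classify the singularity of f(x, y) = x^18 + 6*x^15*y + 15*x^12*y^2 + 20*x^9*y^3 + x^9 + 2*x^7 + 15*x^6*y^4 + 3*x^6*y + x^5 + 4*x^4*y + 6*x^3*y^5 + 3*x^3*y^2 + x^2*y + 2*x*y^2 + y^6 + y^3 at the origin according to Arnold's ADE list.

D7

The Hessian of f at 0 is [[0, 0], [0, 0]] with rank 0, so corank 2. A Groebner basis of the Jacobian ideal J(f) in C{x,y} is {-x*y + y^4 - y^2, x^3 + x^2/2 + x*y + y^3 + y^2/2, x^2*y - x^2/3 - 2*x*y/3 - y^3 - y^2/3, x^2/6 + x*y^2 + x*y/3 + y^3 + y^2/6}; counting standard monomials gives mu = 7. Corank 2; j^3 = y*(x + y)^2 has shape L^2 M (L != M), so D-series; mu = 7 gives D_7.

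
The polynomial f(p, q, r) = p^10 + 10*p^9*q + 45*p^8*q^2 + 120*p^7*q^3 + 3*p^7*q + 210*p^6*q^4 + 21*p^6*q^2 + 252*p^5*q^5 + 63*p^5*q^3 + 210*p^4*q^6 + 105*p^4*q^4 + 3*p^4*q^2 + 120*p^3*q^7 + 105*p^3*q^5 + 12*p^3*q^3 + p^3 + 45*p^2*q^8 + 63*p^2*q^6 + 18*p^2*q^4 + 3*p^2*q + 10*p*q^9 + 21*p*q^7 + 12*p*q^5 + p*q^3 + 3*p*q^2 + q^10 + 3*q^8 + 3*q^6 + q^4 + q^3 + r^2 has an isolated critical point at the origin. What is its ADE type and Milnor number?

Type E_{7}, Milnor number mu = 7.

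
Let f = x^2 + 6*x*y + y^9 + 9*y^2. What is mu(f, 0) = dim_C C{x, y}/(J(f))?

8

The Hessian of f at 0 has rank 1. Corank 1: A-series; mu = 8 gives A_8.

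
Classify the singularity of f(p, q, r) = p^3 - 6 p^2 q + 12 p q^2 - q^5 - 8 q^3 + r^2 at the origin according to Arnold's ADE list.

E_{8}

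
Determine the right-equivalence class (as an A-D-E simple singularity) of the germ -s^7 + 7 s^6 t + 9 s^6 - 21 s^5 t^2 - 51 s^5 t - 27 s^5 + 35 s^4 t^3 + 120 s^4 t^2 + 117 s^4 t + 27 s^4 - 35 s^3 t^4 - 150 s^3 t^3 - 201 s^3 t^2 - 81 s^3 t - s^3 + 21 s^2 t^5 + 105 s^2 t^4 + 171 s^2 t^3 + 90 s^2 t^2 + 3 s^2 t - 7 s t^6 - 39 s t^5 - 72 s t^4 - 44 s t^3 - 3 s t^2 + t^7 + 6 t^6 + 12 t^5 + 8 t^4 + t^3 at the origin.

E7

The Hessian of f at 0 has rank 0. Corank 2; j^3 = -(s - t)^3 is a perfect cube, so E-series; the 4-jet and mu = 7 give E_7.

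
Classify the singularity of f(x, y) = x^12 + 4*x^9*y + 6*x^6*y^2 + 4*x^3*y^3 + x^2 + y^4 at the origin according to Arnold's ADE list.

A_3

The Hessian of f at 0 is [[2, 0], [0, 0]] with rank 1, so corank 1. A Groebner basis of the Jacobian ideal J(f) in C{x,y} is {y^3, x}; counting standard monomials gives mu = 3. Corank 1: A-series; mu = 3 gives A_3.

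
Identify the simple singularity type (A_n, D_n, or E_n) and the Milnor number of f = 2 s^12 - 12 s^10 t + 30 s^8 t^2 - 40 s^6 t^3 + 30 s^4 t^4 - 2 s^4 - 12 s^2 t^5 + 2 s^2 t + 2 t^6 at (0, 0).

Type D7, Milnor number mu = 7.

The Hessian of f at 0 has rank 0. Corank 2; j^3 = 2*s^2*t has shape L^2 M (L != M), so D-series; mu = 7 gives D_7.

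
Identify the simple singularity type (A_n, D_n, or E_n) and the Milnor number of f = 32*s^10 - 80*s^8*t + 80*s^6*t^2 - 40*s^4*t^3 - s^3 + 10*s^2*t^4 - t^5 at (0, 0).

The Hessian of f at 0 is [[0, 0], [0, 0]] with rank 0, so corank 2. A Groebner basis of the Jacobian ideal J(f) in C{s,t} is {t^4, s^2}; counting standard monomials gives mu = 8. Corank 2; j^3 = -s^3 is a perfect cube, so E-series; the 5-jet and mu = 8 give E_8.

Type E_8, Milnor number mu = 8.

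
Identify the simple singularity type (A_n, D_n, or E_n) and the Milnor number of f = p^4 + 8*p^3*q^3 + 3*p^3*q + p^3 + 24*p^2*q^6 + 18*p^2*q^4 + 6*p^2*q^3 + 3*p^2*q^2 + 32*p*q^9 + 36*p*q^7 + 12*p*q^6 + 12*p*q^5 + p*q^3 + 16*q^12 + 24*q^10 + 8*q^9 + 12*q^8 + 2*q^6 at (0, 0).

Type E_7, Milnor number mu = 7.

The Hessian of f at 0 is [[0, 0], [0, 0]] with rank 0, so corank 2. A Groebner basis of the Jacobian ideal J(f) in C{p,q} is {3*p^2 + q^4 + q^3, p^3, p^2*q - p^2 - q^3/3, 2*p^2 + p*q^2 + 2*q^3/3}; counting standard monomials gives mu = 7. Corank 2; j^3 = p^3 is a perfect cube, so E-series; the 4-jet and mu = 7 give E_7.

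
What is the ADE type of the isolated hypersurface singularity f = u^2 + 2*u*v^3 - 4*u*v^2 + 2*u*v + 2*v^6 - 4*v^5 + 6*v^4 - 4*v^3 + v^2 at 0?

The Hessian of f at 0 is [[2, 2], [2, 2]] with rank 1, so corank 1. A Groebner basis of the Jacobian ideal J(f) in C{u,v} is {u*v^2 + 2*u*v + 3*u - 4*v^2 + 3*v, u + v^3 - 2*v^2 + v, u^2 + 6*u*v + 8*u - 11*v^2 + 8*v}; counting standard monomials gives mu = 5. Corank 1: A-series; mu = 5 gives A_5.

A_5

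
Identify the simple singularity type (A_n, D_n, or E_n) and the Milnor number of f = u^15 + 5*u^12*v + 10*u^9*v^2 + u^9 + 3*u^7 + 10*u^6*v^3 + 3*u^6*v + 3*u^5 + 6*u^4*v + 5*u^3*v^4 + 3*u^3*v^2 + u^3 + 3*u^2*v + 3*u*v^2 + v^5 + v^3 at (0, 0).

The Hessian of f at 0 has rank 0. Corank 2; j^3 = (u + v)^3 is a perfect cube, so E-series; the 5-jet and mu = 8 give E_8.

Type E8, Milnor number mu = 8.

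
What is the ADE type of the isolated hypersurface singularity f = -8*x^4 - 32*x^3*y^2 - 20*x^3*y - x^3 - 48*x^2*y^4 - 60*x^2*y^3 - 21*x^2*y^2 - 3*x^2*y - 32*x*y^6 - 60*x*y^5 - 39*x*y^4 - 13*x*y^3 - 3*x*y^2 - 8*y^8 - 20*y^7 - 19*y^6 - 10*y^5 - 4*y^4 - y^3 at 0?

The Hessian of f at 0 is [[0, 0], [0, 0]] with rank 0, so corank 2. A Groebner basis of the Jacobian ideal J(f) in C{x,y} is {x^2/3 + 2*x*y/3 + y^4 - y^3/9 + y^2/3, x^3 + y^3, x^2*y - x^2/9 - 2*x*y/9 - 26*y^3/27 - y^2/9, x^2/9 + x*y^2 + 2*x*y/9 + 26*y^3/27 + y^2/9}; counting standard monomials gives mu = 7. Corank 2; j^3 = -(x + y)^3 is a perfect cube, so E-series; the 4-jet and mu = 7 give E_7.

E_7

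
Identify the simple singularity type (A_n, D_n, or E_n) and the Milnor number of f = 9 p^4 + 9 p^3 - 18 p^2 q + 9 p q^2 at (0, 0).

Type D_{5}, Milnor number mu = 5.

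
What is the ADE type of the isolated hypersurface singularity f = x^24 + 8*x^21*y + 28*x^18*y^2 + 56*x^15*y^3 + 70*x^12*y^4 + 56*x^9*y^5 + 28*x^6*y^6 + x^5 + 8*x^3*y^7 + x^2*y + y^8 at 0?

D_{9}

The Hessian of f at 0 has rank 0. Corank 2; j^3 = x^2*y has shape L^2 M (L != M), so D-series; mu = 9 gives D_9.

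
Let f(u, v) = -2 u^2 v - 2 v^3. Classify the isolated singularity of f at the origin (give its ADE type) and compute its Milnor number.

Type D_4, Milnor number mu = 4.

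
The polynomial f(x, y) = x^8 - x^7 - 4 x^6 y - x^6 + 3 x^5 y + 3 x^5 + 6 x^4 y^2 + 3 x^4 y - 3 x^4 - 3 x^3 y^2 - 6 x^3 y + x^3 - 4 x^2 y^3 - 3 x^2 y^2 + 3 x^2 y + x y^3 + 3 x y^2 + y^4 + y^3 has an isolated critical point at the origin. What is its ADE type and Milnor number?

The Hessian of f at 0 has rank 0. Corank 2; j^3 = (x + y)^3 is a perfect cube, so E-series; the 4-jet and mu = 7 give E_7.

Type E_{7}, Milnor number mu = 7.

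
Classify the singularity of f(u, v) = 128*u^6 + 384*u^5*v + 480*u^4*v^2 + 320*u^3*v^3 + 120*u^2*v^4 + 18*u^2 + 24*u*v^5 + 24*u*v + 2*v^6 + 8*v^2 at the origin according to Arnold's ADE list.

The Hessian of f at 0 has rank 1. Corank 1: A-series; mu = 5 gives A_5.

A5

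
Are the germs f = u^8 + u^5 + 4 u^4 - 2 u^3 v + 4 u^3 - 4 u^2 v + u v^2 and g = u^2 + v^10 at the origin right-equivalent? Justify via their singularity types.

No.

The Hessian of f at 0 is [[0, 0], [0, 0]] with rank 0, so corank 2. A Groebner basis of the Jacobian ideal J(f) in C{u,v} is {u^2*v^2 + 2*u*v^2 - v^3, -257*u^2*v/8 - 32*u^2 + u*v^3 + 24*u*v^2 + 63*u*v/4 - 6*v^3 + v^2/8, -177*u^2*v - 192*u^2 + 112*u*v^2 + 94*u*v + v^4 - 24*v^3 + v^2, u^3 + 2*u^2 - u*v}; counting standard monomials gives mu = 9. Corank 2; j^3 = u*(2*u - v)^2 has shape L^2 M (L != M), so D-series; mu = 9 gives D_9. The Hessian of g at 0 is [[2, 0], [0, 0]] with rank 1, so corank 1. A Groebner basis of the Jacobian ideal J(g) in C{u,v} is {v^9, u}; counting standard monomials gives mu = 9. Corank 1: A-series; mu = 9 gives A_9. f is D_9 but g is A_9, hence not right-equivalent.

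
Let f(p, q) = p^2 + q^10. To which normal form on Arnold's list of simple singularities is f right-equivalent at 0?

The Hessian of f at 0 has rank 1. Corank 1: A-series; mu = 9 gives A_9.

A_9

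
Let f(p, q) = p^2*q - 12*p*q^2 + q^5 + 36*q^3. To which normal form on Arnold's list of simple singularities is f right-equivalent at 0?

D_{6}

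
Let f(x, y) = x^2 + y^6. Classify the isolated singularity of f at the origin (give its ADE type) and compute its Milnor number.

Type A_{5}, Milnor number mu = 5.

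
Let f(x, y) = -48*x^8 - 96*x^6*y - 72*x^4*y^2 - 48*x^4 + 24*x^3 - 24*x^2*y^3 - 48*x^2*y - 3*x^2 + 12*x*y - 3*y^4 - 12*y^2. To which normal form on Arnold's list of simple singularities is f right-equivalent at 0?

The Hessian of f at 0 is [[-6, 12], [12, -24]] with rank 1, so corank 1. A Groebner basis of the Jacobian ideal J(f) in C{x,y} is {x^2 - x/4 + y/2, x*y - x/8 + y/4, -x/16 + y^2 + y/8}; counting standard monomials gives mu = 3. Corank 1: A-series; mu = 3 gives A_3.

A_3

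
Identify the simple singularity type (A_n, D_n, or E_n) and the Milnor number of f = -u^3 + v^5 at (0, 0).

Type E_8, Milnor number mu = 8.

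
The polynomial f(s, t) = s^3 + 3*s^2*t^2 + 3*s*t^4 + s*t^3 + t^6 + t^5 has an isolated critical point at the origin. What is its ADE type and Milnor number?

The Hessian of f at 0 has rank 0. Corank 2; j^3 = s^3 is a perfect cube, so E-series; the 4-jet and mu = 7 give E_7.

Type E7, Milnor number mu = 7.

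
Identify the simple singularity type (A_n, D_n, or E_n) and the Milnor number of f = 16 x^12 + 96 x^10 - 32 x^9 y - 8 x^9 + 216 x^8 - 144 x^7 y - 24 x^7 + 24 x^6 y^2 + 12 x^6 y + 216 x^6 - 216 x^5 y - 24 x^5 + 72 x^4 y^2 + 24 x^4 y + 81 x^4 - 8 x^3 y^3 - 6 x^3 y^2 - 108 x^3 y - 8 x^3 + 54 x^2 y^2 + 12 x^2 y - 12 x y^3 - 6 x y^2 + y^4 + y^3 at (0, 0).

Type E_{6}, Milnor number mu = 6.

The Hessian of f at 0 is [[0, 0], [0, 0]] with rank 0, so corank 2. A Groebner basis of the Jacobian ideal J(f) in C{x,y} is {y^4, x*y^2 - 4*y^3/9, x^2 - x*y + y^2/4}; counting standard monomials gives mu = 6. Corank 2; j^3 = -(2*x - y)^3 is a perfect cube, so E-series; the 4-jet and mu = 6 give E_6.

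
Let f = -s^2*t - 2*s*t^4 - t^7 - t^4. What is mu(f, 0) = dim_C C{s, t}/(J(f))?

The Hessian of f at 0 is [[0, 0], [0, 0]] with rank 0, so corank 2. A Groebner basis of the Jacobian ideal J(f) in C{s,t} is {s^3, s^2/4 + t^3, s*t}; counting standard monomials gives mu = 5. Corank 2; j^3 = -s^2*t has shape L^2 M (L != M), so D-series; mu = 5 gives D_5.

5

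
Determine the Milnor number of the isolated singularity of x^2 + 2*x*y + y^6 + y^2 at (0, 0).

The Hessian of f at 0 is [[2, 2], [2, 2]] with rank 1, so corank 1. A Groebner basis of the Jacobian ideal J(f) in C{x,y} is {y^5, x + y}; counting standard monomials gives mu = 5. Corank 1: A-series; mu = 5 gives A_5.

5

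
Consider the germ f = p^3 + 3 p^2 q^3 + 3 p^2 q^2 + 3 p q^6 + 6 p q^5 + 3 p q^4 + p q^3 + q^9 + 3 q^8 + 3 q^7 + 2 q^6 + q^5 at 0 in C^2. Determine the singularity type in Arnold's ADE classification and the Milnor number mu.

The Hessian of f at 0 is [[0, 0], [0, 0]] with rank 0, so corank 2. A Groebner basis of the Jacobian ideal J(f) in C{p,q} is {-p^2 + q^4 - q^3/3, p^3, p^2*q + p^2/3 + q^3/9, p^2 + p*q^2 + q^3/3}; counting standard monomials gives mu = 7. Corank 2; j^3 = p^3 is a perfect cube, so E-series; the 4-jet and mu = 7 give E_7.

Type E7, Milnor number mu = 7.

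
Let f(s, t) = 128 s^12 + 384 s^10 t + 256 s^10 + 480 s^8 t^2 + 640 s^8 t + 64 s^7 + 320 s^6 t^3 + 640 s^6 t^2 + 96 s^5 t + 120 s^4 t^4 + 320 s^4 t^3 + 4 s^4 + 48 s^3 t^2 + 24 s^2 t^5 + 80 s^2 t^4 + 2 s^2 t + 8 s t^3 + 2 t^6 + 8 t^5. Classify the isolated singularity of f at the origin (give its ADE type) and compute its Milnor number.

The Hessian of f at 0 is [[0, 0], [0, 0]] with rank 0, so corank 2. A Groebner basis of the Jacobian ideal J(f) in C{s,t} is {s^3, s^2*t + 2*s^2/3 + 4*s*t^2/3, s*t/2 + t^3}; counting standard monomials gives mu = 7. Corank 2; j^3 = 2*s^2*t has shape L^2 M (L != M), so D-series; mu = 7 gives D_7.

Type D_7, Milnor number mu = 7.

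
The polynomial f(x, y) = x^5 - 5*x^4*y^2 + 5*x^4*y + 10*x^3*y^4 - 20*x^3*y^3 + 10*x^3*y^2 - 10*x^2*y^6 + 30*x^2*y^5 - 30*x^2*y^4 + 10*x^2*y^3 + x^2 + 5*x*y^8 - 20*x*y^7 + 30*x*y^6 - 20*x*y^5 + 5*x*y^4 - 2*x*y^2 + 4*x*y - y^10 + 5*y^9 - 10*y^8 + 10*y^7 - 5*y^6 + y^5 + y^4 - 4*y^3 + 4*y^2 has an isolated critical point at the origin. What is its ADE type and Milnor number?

Type A4, Milnor number mu = 4.

The Hessian of f at 0 has rank 1. Corank 1: A-series; mu = 4 gives A_4.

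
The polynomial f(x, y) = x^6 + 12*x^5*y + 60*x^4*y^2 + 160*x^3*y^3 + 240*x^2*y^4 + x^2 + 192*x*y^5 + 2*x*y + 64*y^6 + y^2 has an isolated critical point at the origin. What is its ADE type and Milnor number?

Type A_5, Milnor number mu = 5.

The Hessian of f at 0 has rank 1. Corank 1: A-series; mu = 5 gives A_5.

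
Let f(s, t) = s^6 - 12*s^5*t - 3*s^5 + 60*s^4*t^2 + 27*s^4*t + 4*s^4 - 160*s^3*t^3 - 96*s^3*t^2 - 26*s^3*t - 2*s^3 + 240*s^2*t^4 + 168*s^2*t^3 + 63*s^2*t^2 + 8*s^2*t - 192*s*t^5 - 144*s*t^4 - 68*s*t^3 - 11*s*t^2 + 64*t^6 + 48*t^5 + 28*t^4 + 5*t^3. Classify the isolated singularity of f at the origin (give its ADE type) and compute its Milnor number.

Type D_4, Milnor number mu = 4.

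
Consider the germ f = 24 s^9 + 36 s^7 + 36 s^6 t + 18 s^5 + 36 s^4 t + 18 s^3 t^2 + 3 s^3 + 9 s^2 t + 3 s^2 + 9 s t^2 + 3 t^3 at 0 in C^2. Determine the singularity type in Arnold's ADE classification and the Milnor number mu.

Type A_{2}, Milnor number mu = 2.

The Hessian of f at 0 has rank 1. Corank 1: A-series; mu = 2 gives A_2.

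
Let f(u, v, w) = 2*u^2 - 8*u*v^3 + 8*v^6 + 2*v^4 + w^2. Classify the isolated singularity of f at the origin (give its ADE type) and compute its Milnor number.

Type A_3, Milnor number mu = 3.

The Hessian of f at 0 has rank 2. Corank 1: A-series; mu = 3 gives A_3.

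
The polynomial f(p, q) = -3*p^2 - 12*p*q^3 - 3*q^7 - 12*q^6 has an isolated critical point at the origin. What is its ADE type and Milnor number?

The Hessian of f at 0 is [[-6, 0], [0, 0]] with rank 1, so corank 1. A Groebner basis of the Jacobian ideal J(f) in C{p,q} is {p/2 + q^3, p^2}; counting standard monomials gives mu = 6. Corank 1: A-series; mu = 6 gives A_6.

Type A_6, Milnor number mu = 6.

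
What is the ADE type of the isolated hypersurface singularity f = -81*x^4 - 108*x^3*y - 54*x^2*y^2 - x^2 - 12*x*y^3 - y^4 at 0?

A_3

The Hessian of f at 0 has rank 1. Corank 1: A-series; mu = 3 gives A_3.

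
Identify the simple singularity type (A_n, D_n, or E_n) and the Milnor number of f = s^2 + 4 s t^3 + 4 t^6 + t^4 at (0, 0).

Type A_3, Milnor number mu = 3.

The Hessian of f at 0 has rank 1. Corank 1: A-series; mu = 3 gives A_3.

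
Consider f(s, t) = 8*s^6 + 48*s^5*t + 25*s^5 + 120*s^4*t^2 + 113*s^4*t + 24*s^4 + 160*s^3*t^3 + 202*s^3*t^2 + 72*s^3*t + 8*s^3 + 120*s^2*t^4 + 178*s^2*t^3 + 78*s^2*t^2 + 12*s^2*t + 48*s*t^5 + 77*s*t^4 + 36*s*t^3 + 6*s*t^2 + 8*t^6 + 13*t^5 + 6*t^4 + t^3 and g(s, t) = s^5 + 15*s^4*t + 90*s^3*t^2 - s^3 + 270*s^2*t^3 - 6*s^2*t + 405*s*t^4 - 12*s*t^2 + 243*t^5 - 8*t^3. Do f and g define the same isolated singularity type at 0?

Yes.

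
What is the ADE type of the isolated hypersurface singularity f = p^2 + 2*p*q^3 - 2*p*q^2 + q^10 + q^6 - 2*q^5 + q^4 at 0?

The Hessian of f at 0 has rank 1. Corank 1: A-series; mu = 9 gives A_9.

A9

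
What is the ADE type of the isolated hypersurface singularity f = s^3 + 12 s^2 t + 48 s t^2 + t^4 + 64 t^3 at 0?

E6

The Hessian of f at 0 has rank 0. Corank 2; j^3 = (s + 4*t)^3 is a perfect cube, so E-series; the 4-jet and mu = 6 give E_6.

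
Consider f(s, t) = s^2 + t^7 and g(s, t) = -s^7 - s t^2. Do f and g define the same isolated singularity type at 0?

No.

The Hessian of f at 0 is [[2, 0], [0, 0]] with rank 1, so corank 1. A Groebner basis of the Jacobian ideal J(f) in C{s,t} is {t^6, s}; counting standard monomials gives mu = 6. Corank 1: A-series; mu = 6 gives A_6. The Hessian of g at 0 is [[0, 0], [0, 0]] with rank 0, so corank 2. A Groebner basis of the Jacobian ideal J(g) in C{s,t} is {s^6 + t^2/7, t^3, s*t}; counting standard monomials gives mu = 8. Corank 2; j^3 = -s*t^2 has shape L^2 M (L != M), so D-series; mu = 8 gives D_8. f is A_6 but g is D_8, hence not right-equivalent.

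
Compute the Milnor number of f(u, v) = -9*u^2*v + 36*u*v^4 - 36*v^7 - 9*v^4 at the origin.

5

The Hessian of f at 0 is [[0, 0], [0, 0]] with rank 0, so corank 2. A Groebner basis of the Jacobian ideal J(f) in C{u,v} is {u^3, u^2/4 + v^3, u*v}; counting standard monomials gives mu = 5. Corank 2; j^3 = -9*u^2*v has shape L^2 M (L != M), so D-series; mu = 5 gives D_5.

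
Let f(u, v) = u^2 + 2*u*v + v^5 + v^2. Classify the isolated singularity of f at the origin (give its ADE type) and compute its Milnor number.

Type A_{4}, Milnor number mu = 4.

The Hessian of f at 0 has rank 1. Corank 1: A-series; mu = 4 gives A_4.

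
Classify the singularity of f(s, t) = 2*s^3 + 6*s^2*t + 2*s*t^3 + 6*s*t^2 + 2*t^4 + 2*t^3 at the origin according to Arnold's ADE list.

The Hessian of f at 0 has rank 0. Corank 2; j^3 = 2*(s + t)^3 is a perfect cube, so E-series; the 4-jet and mu = 7 give E_7.

E_{7}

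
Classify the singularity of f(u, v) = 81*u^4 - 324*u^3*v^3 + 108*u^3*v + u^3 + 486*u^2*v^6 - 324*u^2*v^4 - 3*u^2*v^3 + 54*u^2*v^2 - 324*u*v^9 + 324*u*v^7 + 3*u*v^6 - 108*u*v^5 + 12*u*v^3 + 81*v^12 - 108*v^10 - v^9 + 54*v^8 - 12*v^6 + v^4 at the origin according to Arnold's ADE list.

E_6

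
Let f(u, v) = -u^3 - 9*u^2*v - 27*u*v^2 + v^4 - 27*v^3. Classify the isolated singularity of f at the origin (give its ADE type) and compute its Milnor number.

Type E6, Milnor number mu = 6.

The Hessian of f at 0 has rank 0. Corank 2; j^3 = -(u + 3*v)^3 is a perfect cube, so E-series; the 4-jet and mu = 6 give E_6.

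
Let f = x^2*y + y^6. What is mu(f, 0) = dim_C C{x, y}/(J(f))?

The Hessian of f at 0 is [[0, 0], [0, 0]] with rank 0, so corank 2. A Groebner basis of the Jacobian ideal J(f) in C{x,y} is {x^2/6 + y^5, x^3, x*y}; counting standard monomials gives mu = 7. Corank 2; j^3 = x^2*y has shape L^2 M (L != M), so D-series; mu = 7 gives D_7.

7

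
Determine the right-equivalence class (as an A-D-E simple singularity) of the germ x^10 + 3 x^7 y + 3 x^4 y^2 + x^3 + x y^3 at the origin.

The Hessian of f at 0 has rank 0. Corank 2; j^3 = x^3 is a perfect cube, so E-series; the 4-jet and mu = 7 give E_7.

E7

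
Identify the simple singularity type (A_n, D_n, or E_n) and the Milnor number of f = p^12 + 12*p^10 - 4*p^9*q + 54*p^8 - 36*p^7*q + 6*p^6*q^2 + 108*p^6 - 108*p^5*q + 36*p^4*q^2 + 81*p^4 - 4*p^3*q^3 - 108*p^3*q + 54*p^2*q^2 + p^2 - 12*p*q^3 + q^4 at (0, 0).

The Hessian of f at 0 is [[2, 0], [0, 0]] with rank 1, so corank 1. A Groebner basis of the Jacobian ideal J(f) in C{p,q} is {q^3, p}; counting standard monomials gives mu = 3. Corank 1: A-series; mu = 3 gives A_3.

Type A_3, Milnor number mu = 3.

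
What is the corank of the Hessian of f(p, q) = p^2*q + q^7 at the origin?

2

Hessian at 0 has rank 0.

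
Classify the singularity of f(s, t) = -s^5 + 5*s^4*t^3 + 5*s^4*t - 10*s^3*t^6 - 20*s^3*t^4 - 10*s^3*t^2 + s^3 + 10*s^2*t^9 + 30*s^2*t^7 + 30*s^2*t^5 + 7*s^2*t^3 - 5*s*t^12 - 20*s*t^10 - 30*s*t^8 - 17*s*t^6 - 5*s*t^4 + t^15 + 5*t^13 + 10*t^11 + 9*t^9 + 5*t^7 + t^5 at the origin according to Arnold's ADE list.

E8

The Hessian of f at 0 has rank 0. Corank 2; j^3 = s^3 is a perfect cube, so E-series; the 5-jet and mu = 8 give E_8.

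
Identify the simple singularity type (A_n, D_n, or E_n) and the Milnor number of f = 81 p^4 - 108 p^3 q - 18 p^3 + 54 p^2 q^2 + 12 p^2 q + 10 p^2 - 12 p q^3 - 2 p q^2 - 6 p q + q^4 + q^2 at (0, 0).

Type A_{1}, Milnor number mu = 1.

The Hessian of f at 0 has rank 2. Corank 0: nondegenerate Morse point, so A_1.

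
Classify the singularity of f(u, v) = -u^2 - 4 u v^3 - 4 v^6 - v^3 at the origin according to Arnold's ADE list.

The Hessian of f at 0 has rank 1. Corank 1: A-series; mu = 2 gives A_2.

A_{2}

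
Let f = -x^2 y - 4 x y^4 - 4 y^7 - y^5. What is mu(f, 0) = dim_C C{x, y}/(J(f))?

The Hessian of f at 0 has rank 0. Corank 2; j^3 = -x^2*y has shape L^2 M (L != M), so D-series; mu = 6 gives D_6.

6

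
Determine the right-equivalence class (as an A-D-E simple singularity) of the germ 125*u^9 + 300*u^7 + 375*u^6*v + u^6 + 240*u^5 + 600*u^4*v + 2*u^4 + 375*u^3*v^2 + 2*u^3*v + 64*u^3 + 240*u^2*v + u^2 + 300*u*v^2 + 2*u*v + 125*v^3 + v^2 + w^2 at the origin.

A_2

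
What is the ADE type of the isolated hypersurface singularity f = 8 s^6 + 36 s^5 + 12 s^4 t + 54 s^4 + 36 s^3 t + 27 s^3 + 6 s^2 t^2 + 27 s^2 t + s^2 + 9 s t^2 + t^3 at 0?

A_2

The Hessian of f at 0 has rank 1. Corank 1: A-series; mu = 2 gives A_2.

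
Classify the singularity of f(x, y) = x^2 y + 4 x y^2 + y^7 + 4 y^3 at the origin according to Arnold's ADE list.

D8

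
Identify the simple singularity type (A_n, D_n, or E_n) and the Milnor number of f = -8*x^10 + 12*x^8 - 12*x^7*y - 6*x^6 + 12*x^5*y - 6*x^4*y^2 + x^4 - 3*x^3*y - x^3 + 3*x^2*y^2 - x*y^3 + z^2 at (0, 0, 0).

Type E_{7}, Milnor number mu = 7.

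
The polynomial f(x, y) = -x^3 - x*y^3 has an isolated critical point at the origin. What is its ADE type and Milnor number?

Type E7, Milnor number mu = 7.

The Hessian of f at 0 is [[0, 0], [0, 0]] with rank 0, so corank 2. A Groebner basis of the Jacobian ideal J(f) in C{x,y} is {x^3, x*y^2, 3*x^2 + y^3}; counting standard monomials gives mu = 7. Corank 2; j^3 = -x^3 is a perfect cube, so E-series; the 4-jet and mu = 7 give E_7.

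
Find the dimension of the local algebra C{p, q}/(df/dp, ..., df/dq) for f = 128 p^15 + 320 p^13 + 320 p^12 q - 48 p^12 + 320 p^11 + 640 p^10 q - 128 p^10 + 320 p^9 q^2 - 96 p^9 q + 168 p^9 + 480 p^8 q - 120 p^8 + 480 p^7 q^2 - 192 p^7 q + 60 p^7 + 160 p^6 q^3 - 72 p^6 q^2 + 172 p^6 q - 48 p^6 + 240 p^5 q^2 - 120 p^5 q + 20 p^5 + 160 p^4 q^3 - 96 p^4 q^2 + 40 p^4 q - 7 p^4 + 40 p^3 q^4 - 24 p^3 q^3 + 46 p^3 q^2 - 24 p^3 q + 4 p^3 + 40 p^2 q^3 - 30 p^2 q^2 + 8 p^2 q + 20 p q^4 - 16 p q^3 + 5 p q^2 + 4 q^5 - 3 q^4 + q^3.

5

The Hessian of f at 0 is [[0, 0], [0, 0]] with rank 0, so corank 2. A Groebner basis of the Jacobian ideal J(f) in C{p,q} is {p*q^2 + p*q + q^2/2, -2*p*q + q^3 - q^2, p^2 + 5*p*q/4 + 3*q^2/8}; counting standard monomials gives mu = 5. Corank 2; j^3 = (p + q)*(2*p + q)^2 has shape L^2 M (L != M), so D-series; mu = 5 gives D_5.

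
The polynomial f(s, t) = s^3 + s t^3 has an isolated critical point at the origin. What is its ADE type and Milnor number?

Type E_{7}, Milnor number mu = 7.

The Hessian of f at 0 is [[0, 0], [0, 0]] with rank 0, so corank 2. A Groebner basis of the Jacobian ideal J(f) in C{s,t} is {s^3, s*t^2, 3*s^2 + t^3}; counting standard monomials gives mu = 7. Corank 2; j^3 = s^3 is a perfect cube, so E-series; the 4-jet and mu = 7 give E_7.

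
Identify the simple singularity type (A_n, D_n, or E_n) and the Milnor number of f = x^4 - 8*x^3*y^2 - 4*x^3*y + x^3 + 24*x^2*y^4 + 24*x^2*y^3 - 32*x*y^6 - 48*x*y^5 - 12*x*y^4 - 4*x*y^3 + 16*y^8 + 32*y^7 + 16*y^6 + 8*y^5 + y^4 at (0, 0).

Type E_{6}, Milnor number mu = 6.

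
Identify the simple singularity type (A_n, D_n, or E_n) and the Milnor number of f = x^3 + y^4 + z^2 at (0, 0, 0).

Type E_{6}, Milnor number mu = 6.

The Hessian of f at 0 is [[0, 0, 0], [0, 0, 0], [0, 0, 2]] with rank 1, so corank 2. A Groebner basis of the Jacobian ideal J(f) in C{x,y,z} is {y^3, x^2, z}; counting standard monomials gives mu = 6. Corank 2; j^3 = x^3 is a perfect cube, so E-series; the 4-jet and mu = 6 give E_6.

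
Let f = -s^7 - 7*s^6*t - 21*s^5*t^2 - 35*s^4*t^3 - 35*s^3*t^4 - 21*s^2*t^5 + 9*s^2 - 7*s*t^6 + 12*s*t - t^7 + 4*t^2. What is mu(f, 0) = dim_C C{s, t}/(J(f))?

6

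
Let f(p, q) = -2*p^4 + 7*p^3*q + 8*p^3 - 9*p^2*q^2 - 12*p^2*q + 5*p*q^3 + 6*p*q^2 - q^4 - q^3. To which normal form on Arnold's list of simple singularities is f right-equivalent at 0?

E7

The Hessian of f at 0 has rank 0. Corank 2; j^3 = (2*p - q)^3 is a perfect cube, so E-series; the 4-jet and mu = 7 give E_7.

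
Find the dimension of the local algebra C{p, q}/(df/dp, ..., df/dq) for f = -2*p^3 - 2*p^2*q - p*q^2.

The Hessian of f at 0 is [[0, 0], [0, 0]] with rank 0, so corank 2. A Groebner basis of the Jacobian ideal J(f) in C{p,q} is {q^3, p^2 + q^2/2, p*q - q^2/2}; counting standard monomials gives mu = 4. Corank 2; j^3 = -p*(2*p^2 + 2*p*q + q^2) splits into three distinct lines over C (the quadratic factor has nonzero discriminant), so D_4.

4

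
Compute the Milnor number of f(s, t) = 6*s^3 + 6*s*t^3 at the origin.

7

The Hessian of f at 0 has rank 0. Corank 2; j^3 = 6*s^3 is a perfect cube, so E-series; the 4-jet and mu = 7 give E_7.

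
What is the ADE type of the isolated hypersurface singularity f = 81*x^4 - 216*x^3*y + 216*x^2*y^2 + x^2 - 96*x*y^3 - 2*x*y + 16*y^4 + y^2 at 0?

A_3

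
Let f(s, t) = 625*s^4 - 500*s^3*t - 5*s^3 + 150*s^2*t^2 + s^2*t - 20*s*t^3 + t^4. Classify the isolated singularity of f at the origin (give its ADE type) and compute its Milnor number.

Type D5, Milnor number mu = 5.

The Hessian of f at 0 has rank 0. Corank 2; j^3 = -s^2*(5*s - t) has shape L^2 M (L != M), so D-series; mu = 5 gives D_5.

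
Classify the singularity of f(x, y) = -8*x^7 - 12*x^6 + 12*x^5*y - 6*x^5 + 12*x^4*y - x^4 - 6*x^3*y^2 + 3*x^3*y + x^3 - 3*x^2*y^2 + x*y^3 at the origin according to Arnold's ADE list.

E_{7}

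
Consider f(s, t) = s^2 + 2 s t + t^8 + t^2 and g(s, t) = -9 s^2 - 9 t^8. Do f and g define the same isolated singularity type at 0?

Yes.

The Hessian of f at 0 has rank 1. Corank 1: A-series; mu = 7 gives A_7. The Hessian of g at 0 has rank 1. Corank 1: A-series; mu = 7 gives A_7. Both have type A_7, hence right-equivalent.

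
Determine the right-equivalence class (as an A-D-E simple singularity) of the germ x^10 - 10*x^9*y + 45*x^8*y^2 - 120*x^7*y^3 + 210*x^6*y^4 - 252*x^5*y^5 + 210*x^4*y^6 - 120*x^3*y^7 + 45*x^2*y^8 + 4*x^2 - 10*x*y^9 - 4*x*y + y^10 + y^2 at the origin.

A_9

The Hessian of f at 0 has rank 1. Corank 1: A-series; mu = 9 gives A_9.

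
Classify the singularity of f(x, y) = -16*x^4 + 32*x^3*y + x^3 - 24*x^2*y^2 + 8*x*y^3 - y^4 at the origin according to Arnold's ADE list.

The Hessian of f at 0 has rank 0. Corank 2; j^3 = x^3 is a perfect cube, so E-series; the 4-jet and mu = 6 give E_6.

E_6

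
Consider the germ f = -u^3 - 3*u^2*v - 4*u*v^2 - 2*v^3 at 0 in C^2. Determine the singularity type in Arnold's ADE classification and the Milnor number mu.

Type D4, Milnor number mu = 4.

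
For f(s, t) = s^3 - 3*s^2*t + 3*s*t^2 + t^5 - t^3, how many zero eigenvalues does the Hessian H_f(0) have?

2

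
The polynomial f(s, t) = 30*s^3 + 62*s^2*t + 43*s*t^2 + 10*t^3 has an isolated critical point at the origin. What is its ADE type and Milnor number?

Type D4, Milnor number mu = 4.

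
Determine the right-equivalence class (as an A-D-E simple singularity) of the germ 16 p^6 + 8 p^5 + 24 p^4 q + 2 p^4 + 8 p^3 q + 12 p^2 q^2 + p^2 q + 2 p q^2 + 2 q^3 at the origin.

The Hessian of f at 0 has rank 0. Corank 2; j^3 = q*(p^2 + 2*p*q + 2*q^2) splits into three distinct lines over C (the quadratic factor has nonzero discriminant), so D_4.

D_4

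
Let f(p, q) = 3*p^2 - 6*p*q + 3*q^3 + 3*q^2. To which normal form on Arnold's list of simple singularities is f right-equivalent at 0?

The Hessian of f at 0 is [[6, -6], [-6, 6]] with rank 1, so corank 1. A Groebner basis of the Jacobian ideal J(f) in C{p,q} is {q^2, p - q}; counting standard monomials gives mu = 2. Corank 1: A-series; mu = 2 gives A_2.

A_2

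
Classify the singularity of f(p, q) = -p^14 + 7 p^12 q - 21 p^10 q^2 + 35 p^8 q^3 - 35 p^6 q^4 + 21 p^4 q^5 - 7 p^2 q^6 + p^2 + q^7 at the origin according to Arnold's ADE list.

A6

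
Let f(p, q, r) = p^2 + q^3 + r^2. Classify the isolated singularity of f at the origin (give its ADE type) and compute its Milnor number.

The Hessian of f at 0 has rank 2. Corank 1: A-series; mu = 2 gives A_2.

Type A_{2}, Milnor number mu = 2.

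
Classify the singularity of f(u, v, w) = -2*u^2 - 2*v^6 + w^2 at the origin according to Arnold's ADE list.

A_5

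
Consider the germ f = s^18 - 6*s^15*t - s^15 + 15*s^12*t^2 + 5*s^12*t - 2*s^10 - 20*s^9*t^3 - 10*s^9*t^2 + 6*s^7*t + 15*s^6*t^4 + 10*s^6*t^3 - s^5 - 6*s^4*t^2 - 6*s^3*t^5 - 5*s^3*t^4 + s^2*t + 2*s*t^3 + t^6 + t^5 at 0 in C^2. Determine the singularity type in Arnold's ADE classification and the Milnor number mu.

The Hessian of f at 0 is [[0, 0], [0, 0]] with rank 0, so corank 2. A Groebner basis of the Jacobian ideal J(f) in C{s,t} is {s^3, s^2*t + s^2/6 + s*t^2/6, s*t + t^3}; counting standard monomials gives mu = 7. Corank 2; j^3 = s^2*t has shape L^2 M (L != M), so D-series; mu = 7 gives D_7.

Type D7, Milnor number mu = 7.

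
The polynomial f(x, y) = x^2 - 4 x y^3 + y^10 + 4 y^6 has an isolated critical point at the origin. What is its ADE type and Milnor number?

Type A_{9}, Milnor number mu = 9.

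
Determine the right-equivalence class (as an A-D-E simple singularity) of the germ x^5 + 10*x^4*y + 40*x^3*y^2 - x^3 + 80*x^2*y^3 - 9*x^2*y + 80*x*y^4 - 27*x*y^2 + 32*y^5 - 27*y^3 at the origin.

The Hessian of f at 0 has rank 0. Corank 2; j^3 = -(x + 3*y)^3 is a perfect cube, so E-series; the 5-jet and mu = 8 give E_8.

E8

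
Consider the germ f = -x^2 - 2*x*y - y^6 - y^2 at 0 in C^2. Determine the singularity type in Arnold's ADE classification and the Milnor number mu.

Type A_{5}, Milnor number mu = 5.

The Hessian of f at 0 has rank 1. Corank 1: A-series; mu = 5 gives A_5.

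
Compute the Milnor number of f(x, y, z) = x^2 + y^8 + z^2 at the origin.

The Hessian of f at 0 is [[2, 0, 0], [0, 0, 0], [0, 0, 2]] with rank 2, so corank 1. A Groebner basis of the Jacobian ideal J(f) in C{x,y,z} is {y^7, x, z}; counting standard monomials gives mu = 7. Corank 1: A-series; mu = 7 gives A_7.

7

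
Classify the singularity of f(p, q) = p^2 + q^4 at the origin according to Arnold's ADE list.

The Hessian of f at 0 is [[2, 0], [0, 0]] with rank 1, so corank 1. A Groebner basis of the Jacobian ideal J(f) in C{p,q} is {q^3, p}; counting standard monomials gives mu = 3. Corank 1: A-series; mu = 3 gives A_3.

A3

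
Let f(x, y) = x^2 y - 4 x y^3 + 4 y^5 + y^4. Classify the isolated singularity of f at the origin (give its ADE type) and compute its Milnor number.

Type D_{5}, Milnor number mu = 5.

The Hessian of f at 0 is [[0, 0], [0, 0]] with rank 0, so corank 2. A Groebner basis of the Jacobian ideal J(f) in C{x,y} is {x*y^2, -x*y/2 + y^3, x^2 + 2*x*y}; counting standard monomials gives mu = 5. Corank 2; j^3 = x^2*y has shape L^2 M (L != M), so D-series; mu = 5 gives D_5.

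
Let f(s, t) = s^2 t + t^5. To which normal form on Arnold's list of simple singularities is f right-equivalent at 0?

The Hessian of f at 0 has rank 0. Corank 2; j^3 = s^2*t has shape L^2 M (L != M), so D-series; mu = 6 gives D_6.

D_{6}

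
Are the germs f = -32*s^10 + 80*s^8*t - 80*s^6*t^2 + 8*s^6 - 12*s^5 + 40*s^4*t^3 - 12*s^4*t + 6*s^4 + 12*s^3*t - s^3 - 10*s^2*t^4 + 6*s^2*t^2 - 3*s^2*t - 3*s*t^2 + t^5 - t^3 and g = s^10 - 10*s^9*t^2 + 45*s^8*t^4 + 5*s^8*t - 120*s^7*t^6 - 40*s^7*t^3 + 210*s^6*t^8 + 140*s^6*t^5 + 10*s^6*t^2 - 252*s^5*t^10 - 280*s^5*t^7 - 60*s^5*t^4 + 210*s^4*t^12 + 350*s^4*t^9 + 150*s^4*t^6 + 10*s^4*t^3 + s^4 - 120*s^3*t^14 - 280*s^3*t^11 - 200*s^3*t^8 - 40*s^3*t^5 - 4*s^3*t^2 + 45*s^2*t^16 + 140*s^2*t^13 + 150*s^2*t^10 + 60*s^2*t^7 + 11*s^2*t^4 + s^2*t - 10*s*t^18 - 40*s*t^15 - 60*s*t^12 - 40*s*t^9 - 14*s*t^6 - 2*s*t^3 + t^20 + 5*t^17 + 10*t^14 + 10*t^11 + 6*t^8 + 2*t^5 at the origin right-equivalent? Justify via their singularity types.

No.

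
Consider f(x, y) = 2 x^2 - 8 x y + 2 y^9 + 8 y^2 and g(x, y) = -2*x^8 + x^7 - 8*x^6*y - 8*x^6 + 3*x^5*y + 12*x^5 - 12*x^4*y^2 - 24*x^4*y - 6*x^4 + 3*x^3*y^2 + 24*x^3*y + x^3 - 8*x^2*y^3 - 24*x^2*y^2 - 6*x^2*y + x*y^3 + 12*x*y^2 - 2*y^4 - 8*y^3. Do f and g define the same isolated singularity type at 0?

No.

The Hessian of f at 0 has rank 1. Corank 1: A-series; mu = 8 gives A_8. The Hessian of g at 0 has rank 0. Corank 2; j^3 = (x - 2*y)^3 is a perfect cube, so E-series; the 4-jet and mu = 7 give E_7. f is A_8 but g is E_7, hence not right-equivalent.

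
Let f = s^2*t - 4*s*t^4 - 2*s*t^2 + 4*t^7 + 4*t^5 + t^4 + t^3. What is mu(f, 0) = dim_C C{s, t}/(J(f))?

5

The Hessian of f at 0 is [[0, 0], [0, 0]] with rank 0, so corank 2. A Groebner basis of the Jacobian ideal J(f) in C{s,t} is {s^3 + s^2/4 - t^2/4, s^2/4 + t^3 - t^2/4, s*t - t^2}; counting standard monomials gives mu = 5. Corank 2; j^3 = t*(s - t)^2 has shape L^2 M (L != M), so D-series; mu = 5 gives D_5.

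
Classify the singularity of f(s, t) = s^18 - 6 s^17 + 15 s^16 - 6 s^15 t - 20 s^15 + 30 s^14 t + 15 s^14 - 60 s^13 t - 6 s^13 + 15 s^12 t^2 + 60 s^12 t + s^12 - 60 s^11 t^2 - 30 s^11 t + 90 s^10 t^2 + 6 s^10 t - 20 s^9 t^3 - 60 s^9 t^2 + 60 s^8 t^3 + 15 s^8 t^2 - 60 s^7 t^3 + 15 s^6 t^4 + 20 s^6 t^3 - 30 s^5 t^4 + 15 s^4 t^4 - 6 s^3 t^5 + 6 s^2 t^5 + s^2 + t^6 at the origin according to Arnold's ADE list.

A_{5}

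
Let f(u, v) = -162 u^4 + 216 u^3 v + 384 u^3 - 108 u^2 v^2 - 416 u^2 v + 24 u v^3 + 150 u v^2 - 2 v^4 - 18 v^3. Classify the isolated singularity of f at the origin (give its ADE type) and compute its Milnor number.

Type D5, Milnor number mu = 5.

The Hessian of f at 0 is [[0, 0], [0, 0]] with rank 0, so corank 2. A Groebner basis of the Jacobian ideal J(f) in C{u,v} is {u*v^2 + 128*u*v - 48*v^2, 1024*u*v/3 + v^3 - 128*v^2, u^2 - 17*u*v/24 + v^2/8}; counting standard monomials gives mu = 5. Corank 2; j^3 = 2*(3*u - v)*(8*u - 3*v)^2 has shape L^2 M (L != M), so D-series; mu = 5 gives D_5.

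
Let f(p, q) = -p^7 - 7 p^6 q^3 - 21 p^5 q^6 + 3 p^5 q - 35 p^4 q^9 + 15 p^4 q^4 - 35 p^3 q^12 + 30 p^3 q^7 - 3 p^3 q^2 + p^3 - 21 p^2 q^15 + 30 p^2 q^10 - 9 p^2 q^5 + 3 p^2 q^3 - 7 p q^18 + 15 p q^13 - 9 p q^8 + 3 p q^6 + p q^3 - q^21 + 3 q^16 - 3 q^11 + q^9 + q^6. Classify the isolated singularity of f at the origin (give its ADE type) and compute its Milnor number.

The Hessian of f at 0 is [[0, 0], [0, 0]] with rank 0, so corank 2. A Groebner basis of the Jacobian ideal J(f) in C{p,q} is {p^3, p*q^2, 3*p^2 + q^3}; counting standard monomials gives mu = 7. Corank 2; j^3 = p^3 is a perfect cube, so E-series; the 4-jet and mu = 7 give E_7.

Type E7, Milnor number mu = 7.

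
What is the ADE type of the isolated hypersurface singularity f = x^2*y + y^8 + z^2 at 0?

The Hessian of f at 0 is [[0, 0, 0], [0, 0, 0], [0, 0, 2]] with rank 1, so corank 2. A Groebner basis of the Jacobian ideal J(f) in C{x,y,z} is {x^2/8 + y^7, x^3, x*y, z}; counting standard monomials gives mu = 9. Corank 2; j^3 = x^2*y has shape L^2 M (L != M), so D-series; mu = 9 gives D_9.

D9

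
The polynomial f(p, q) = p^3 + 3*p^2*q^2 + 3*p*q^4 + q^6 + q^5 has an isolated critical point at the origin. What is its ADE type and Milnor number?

Type E_{8}, Milnor number mu = 8.

The Hessian of f at 0 has rank 0. Corank 2; j^3 = p^3 is a perfect cube, so E-series; the 5-jet and mu = 8 give E_8.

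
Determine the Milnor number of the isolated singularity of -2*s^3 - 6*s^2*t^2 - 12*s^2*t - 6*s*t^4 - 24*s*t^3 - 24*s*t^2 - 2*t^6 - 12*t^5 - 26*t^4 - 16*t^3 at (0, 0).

6

The Hessian of f at 0 is [[0, 0], [0, 0]] with rank 0, so corank 2. A Groebner basis of the Jacobian ideal J(f) in C{s,t} is {s^3 + 6*s^2 + 24*s*t + 24*t^2, s^2*t - 2*s^2 - 8*s*t - 8*t^2, s^2/2 + s*t^2 + 2*s*t + 2*t^2, t^3}; counting standard monomials gives mu = 6. Corank 2; j^3 = -2*(s + 2*t)^3 is a perfect cube, so E-series; the 4-jet and mu = 6 give E_6.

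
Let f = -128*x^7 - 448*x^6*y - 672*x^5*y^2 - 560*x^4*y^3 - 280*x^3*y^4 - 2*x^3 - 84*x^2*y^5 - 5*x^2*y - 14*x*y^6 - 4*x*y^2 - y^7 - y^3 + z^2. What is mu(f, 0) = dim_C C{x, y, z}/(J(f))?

The Hessian of f at 0 has rank 1. Corank 2; j^3 = -(x + y)^2*(2*x + y) has shape L^2 M (L != M), so D-series; mu = 8 gives D_8.

8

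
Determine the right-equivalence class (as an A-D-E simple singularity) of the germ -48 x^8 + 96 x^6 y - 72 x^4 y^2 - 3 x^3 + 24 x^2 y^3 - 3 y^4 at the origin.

E_6

The Hessian of f at 0 has rank 0. Corank 2; j^3 = -3*x^3 is a perfect cube, so E-series; the 4-jet and mu = 6 give E_6.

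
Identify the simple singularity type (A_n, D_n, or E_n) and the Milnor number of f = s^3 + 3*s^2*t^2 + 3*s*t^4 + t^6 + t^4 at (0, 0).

Type E_6, Milnor number mu = 6.

The Hessian of f at 0 is [[0, 0], [0, 0]] with rank 0, so corank 2. A Groebner basis of the Jacobian ideal J(f) in C{s,t} is {s^3, s^2*t, s^2/2 + s*t^2, t^3}; counting standard monomials gives mu = 6. Corank 2; j^3 = s^3 is a perfect cube, so E-series; the 4-jet and mu = 6 give E_6.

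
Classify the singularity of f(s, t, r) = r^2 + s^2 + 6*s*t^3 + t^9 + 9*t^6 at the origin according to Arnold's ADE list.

The Hessian of f at 0 has rank 2. Corank 1: A-series; mu = 8 gives A_8.

A_8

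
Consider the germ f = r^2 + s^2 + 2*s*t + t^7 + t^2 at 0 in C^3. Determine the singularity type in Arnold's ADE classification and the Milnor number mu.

Type A6, Milnor number mu = 6.

The Hessian of f at 0 has rank 2. Corank 1: A-series; mu = 6 gives A_6.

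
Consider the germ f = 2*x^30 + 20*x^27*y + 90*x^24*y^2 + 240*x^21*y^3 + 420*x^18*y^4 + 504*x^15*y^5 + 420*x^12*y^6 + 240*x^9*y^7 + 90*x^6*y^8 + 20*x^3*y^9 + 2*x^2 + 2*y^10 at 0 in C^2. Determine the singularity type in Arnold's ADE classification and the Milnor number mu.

The Hessian of f at 0 is [[4, 0], [0, 0]] with rank 1, so corank 1. A Groebner basis of the Jacobian ideal J(f) in C{x,y} is {y^9, x}; counting standard monomials gives mu = 9. Corank 1: A-series; mu = 9 gives A_9.

Type A9, Milnor number mu = 9.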